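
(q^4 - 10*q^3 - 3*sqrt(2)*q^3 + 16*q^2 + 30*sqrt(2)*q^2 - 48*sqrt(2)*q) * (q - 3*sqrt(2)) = q^5 - 10*q^4 - 6*sqrt(2)*q^4 + 34*q^3 + 60*sqrt(2)*q^3 - 180*q^2 - 96*sqrt(2)*q^2 + 288*q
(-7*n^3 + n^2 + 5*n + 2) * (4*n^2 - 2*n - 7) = -28*n^5 + 18*n^4 + 67*n^3 - 9*n^2 - 39*n - 14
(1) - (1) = 0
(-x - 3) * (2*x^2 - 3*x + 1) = -2*x^3 - 3*x^2 + 8*x - 3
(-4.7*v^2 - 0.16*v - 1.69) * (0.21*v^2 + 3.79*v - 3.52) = -0.987*v^4 - 17.8466*v^3 + 15.5827*v^2 - 5.8419*v + 5.9488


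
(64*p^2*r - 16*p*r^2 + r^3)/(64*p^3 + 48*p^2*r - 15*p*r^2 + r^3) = r/(p + r)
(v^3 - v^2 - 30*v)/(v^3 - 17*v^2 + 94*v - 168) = v*(v + 5)/(v^2 - 11*v + 28)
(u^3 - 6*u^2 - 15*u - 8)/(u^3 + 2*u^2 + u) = (u - 8)/u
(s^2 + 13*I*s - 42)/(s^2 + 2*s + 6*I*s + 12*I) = (s + 7*I)/(s + 2)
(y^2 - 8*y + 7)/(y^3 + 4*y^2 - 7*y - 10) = (y^2 - 8*y + 7)/(y^3 + 4*y^2 - 7*y - 10)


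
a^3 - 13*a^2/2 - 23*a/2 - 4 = (a - 8)*(a + 1/2)*(a + 1)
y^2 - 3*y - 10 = (y - 5)*(y + 2)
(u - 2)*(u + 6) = u^2 + 4*u - 12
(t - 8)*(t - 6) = t^2 - 14*t + 48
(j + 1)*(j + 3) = j^2 + 4*j + 3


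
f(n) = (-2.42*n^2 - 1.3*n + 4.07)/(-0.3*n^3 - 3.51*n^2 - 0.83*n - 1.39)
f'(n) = (-4.84*n - 1.3)/(-0.3*n^3 - 3.51*n^2 - 0.83*n - 1.39) + (-2.42*n^2 - 1.3*n + 4.07)*(0.9*n^2 + 7.02*n + 0.83)/(-0.3*n^3 - 3.51*n^2 - 0.83*n - 1.39)^2 = (-0.726*n^4 - 0.780000000000001*n^3 + 1.1086*n^2 + 35.299*n + 5.1851)/(0.09*n^6 + 2.106*n^5 + 12.8181*n^4 + 6.6606*n^3 + 10.4467*n^2 + 2.3074*n + 1.9321)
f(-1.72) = 0.10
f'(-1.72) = -0.70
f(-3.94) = 0.83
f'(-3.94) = -0.21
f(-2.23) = 0.37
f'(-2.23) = -0.41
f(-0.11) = -3.12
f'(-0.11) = 0.73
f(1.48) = 0.28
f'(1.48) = 0.42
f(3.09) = 0.50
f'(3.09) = 0.02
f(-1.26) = -0.35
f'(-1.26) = -1.34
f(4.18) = 0.50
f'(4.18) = -0.01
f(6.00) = 0.46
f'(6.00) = -0.02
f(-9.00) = 3.03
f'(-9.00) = -1.25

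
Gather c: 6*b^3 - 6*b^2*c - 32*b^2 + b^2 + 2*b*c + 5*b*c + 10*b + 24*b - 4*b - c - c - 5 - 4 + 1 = 6*b^3 - 31*b^2 + 30*b + c*(-6*b^2 + 7*b - 2) - 8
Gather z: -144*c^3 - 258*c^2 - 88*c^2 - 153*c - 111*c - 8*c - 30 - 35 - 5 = -144*c^3 - 346*c^2 - 272*c - 70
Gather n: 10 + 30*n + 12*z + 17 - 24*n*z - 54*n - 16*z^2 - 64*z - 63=n*(-24*z - 24) - 16*z^2 - 52*z - 36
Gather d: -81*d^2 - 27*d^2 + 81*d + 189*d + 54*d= -108*d^2 + 324*d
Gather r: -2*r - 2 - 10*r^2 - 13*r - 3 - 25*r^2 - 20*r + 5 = -35*r^2 - 35*r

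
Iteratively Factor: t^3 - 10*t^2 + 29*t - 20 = (t - 4)*(t^2 - 6*t + 5) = (t - 5)*(t - 4)*(t - 1)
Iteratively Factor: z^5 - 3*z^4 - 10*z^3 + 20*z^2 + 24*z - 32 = (z + 2)*(z^4 - 5*z^3 + 20*z - 16) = (z - 4)*(z + 2)*(z^3 - z^2 - 4*z + 4) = (z - 4)*(z + 2)^2*(z^2 - 3*z + 2) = (z - 4)*(z - 2)*(z + 2)^2*(z - 1)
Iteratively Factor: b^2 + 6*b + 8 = (b + 2)*(b + 4)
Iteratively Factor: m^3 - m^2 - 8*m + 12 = (m - 2)*(m^2 + m - 6) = (m - 2)^2*(m + 3)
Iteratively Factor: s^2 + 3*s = (s + 3)*(s)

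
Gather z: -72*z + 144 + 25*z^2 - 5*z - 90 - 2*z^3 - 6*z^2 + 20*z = -2*z^3 + 19*z^2 - 57*z + 54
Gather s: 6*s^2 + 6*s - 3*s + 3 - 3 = 6*s^2 + 3*s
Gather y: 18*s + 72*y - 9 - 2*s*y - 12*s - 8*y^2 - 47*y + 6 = 6*s - 8*y^2 + y*(25 - 2*s) - 3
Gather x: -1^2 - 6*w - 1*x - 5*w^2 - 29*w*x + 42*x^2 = -5*w^2 - 6*w + 42*x^2 + x*(-29*w - 1) - 1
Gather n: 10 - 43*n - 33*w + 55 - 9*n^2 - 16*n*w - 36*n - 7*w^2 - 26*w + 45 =-9*n^2 + n*(-16*w - 79) - 7*w^2 - 59*w + 110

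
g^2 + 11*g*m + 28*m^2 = (g + 4*m)*(g + 7*m)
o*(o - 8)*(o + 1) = o^3 - 7*o^2 - 8*o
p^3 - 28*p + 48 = (p - 4)*(p - 2)*(p + 6)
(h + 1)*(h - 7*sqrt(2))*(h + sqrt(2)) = h^3 - 6*sqrt(2)*h^2 + h^2 - 14*h - 6*sqrt(2)*h - 14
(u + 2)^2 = u^2 + 4*u + 4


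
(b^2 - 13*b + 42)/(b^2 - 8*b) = (b^2 - 13*b + 42)/(b*(b - 8))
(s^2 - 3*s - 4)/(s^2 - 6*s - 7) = (s - 4)/(s - 7)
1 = 1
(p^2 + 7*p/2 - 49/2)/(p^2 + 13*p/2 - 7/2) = (2*p - 7)/(2*p - 1)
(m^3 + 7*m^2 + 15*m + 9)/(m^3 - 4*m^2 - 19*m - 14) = (m^2 + 6*m + 9)/(m^2 - 5*m - 14)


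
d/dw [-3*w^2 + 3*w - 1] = 3 - 6*w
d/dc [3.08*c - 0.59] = 3.08000000000000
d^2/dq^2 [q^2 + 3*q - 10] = 2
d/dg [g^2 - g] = 2*g - 1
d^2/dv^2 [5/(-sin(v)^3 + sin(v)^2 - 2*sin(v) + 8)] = 5*(9*sin(v)^6 - 11*sin(v)^5 - 4*sin(v)^4 + 82*sin(v)^3 - 46*sin(v)^2 - 20*sin(v) + 8)/((sin(v) - 2)^3*(sin(v)^2 + sin(v) + 4)^3)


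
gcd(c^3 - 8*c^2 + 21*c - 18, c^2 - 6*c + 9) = c^2 - 6*c + 9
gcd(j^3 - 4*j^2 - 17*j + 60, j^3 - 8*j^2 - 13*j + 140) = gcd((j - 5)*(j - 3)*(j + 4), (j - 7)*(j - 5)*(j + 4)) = j^2 - j - 20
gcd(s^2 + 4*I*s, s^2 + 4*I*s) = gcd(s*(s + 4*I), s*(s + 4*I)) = s^2 + 4*I*s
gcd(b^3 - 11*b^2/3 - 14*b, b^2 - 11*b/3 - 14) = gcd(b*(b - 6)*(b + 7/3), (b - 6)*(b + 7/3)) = b^2 - 11*b/3 - 14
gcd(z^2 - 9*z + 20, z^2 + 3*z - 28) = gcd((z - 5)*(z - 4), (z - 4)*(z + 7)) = z - 4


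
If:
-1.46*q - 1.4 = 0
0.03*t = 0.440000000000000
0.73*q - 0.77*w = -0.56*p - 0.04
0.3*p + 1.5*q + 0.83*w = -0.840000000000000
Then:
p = 1.45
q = -0.96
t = 14.67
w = 0.20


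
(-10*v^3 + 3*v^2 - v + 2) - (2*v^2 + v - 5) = -10*v^3 + v^2 - 2*v + 7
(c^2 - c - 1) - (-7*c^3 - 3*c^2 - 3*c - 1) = 7*c^3 + 4*c^2 + 2*c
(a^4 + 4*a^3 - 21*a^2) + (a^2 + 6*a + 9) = a^4 + 4*a^3 - 20*a^2 + 6*a + 9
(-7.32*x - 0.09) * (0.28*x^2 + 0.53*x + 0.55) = -2.0496*x^3 - 3.9048*x^2 - 4.0737*x - 0.0495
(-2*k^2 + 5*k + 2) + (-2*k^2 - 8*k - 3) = -4*k^2 - 3*k - 1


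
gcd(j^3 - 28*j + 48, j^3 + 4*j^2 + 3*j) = 1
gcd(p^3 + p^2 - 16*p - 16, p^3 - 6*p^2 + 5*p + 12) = p^2 - 3*p - 4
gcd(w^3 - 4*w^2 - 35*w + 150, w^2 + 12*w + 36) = w + 6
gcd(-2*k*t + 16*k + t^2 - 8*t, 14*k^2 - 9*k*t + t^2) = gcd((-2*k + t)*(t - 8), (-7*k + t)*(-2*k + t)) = -2*k + t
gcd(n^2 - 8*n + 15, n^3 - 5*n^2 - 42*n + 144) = n - 3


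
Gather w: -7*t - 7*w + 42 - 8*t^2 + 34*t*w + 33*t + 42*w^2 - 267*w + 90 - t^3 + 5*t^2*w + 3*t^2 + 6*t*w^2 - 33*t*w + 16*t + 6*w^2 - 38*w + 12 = -t^3 - 5*t^2 + 42*t + w^2*(6*t + 48) + w*(5*t^2 + t - 312) + 144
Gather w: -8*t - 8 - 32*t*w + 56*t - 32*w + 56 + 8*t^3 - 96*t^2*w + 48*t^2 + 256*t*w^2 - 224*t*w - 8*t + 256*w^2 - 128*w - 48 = 8*t^3 + 48*t^2 + 40*t + w^2*(256*t + 256) + w*(-96*t^2 - 256*t - 160)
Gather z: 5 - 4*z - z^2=-z^2 - 4*z + 5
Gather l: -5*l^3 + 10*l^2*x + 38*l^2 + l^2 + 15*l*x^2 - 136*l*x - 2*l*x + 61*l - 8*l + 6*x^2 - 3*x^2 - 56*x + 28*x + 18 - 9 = -5*l^3 + l^2*(10*x + 39) + l*(15*x^2 - 138*x + 53) + 3*x^2 - 28*x + 9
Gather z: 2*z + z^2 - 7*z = z^2 - 5*z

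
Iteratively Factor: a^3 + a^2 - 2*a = (a)*(a^2 + a - 2) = a*(a + 2)*(a - 1)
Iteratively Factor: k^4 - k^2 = (k + 1)*(k^3 - k^2) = k*(k + 1)*(k^2 - k) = k*(k - 1)*(k + 1)*(k)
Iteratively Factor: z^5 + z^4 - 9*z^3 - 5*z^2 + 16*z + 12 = (z + 1)*(z^4 - 9*z^2 + 4*z + 12) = (z - 2)*(z + 1)*(z^3 + 2*z^2 - 5*z - 6) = (z - 2)^2*(z + 1)*(z^2 + 4*z + 3) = (z - 2)^2*(z + 1)^2*(z + 3)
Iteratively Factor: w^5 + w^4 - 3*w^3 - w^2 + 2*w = (w)*(w^4 + w^3 - 3*w^2 - w + 2) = w*(w + 1)*(w^3 - 3*w + 2) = w*(w - 1)*(w + 1)*(w^2 + w - 2) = w*(w - 1)^2*(w + 1)*(w + 2)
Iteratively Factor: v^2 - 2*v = (v)*(v - 2)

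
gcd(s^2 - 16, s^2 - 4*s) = s - 4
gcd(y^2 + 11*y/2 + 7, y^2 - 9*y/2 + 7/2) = 1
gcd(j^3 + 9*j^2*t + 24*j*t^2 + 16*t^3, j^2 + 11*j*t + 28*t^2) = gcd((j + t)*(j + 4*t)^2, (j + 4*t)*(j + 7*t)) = j + 4*t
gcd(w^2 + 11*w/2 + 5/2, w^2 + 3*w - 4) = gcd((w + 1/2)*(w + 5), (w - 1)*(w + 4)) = 1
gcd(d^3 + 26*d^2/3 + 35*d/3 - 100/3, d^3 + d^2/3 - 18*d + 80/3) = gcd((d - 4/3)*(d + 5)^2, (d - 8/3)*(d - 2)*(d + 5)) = d + 5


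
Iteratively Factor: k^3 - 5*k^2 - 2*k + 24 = (k - 4)*(k^2 - k - 6) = (k - 4)*(k - 3)*(k + 2)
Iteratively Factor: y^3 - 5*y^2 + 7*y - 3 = (y - 3)*(y^2 - 2*y + 1) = (y - 3)*(y - 1)*(y - 1)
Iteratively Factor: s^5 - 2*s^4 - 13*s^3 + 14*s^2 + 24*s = (s + 1)*(s^4 - 3*s^3 - 10*s^2 + 24*s) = (s - 4)*(s + 1)*(s^3 + s^2 - 6*s) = (s - 4)*(s - 2)*(s + 1)*(s^2 + 3*s) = s*(s - 4)*(s - 2)*(s + 1)*(s + 3)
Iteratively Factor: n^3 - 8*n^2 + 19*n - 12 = (n - 1)*(n^2 - 7*n + 12) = (n - 3)*(n - 1)*(n - 4)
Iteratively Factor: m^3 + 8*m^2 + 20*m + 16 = (m + 2)*(m^2 + 6*m + 8) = (m + 2)*(m + 4)*(m + 2)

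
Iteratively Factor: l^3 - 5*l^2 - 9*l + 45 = (l - 5)*(l^2 - 9) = (l - 5)*(l + 3)*(l - 3)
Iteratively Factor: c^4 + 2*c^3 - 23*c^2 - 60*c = (c)*(c^3 + 2*c^2 - 23*c - 60) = c*(c + 3)*(c^2 - c - 20) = c*(c + 3)*(c + 4)*(c - 5)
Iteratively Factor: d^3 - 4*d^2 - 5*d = (d)*(d^2 - 4*d - 5) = d*(d - 5)*(d + 1)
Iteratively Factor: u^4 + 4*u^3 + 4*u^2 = (u)*(u^3 + 4*u^2 + 4*u) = u*(u + 2)*(u^2 + 2*u) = u^2*(u + 2)*(u + 2)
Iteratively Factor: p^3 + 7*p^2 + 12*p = (p)*(p^2 + 7*p + 12) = p*(p + 4)*(p + 3)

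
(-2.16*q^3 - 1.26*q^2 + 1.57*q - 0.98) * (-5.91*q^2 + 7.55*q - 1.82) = 12.7656*q^5 - 8.8614*q^4 - 14.8605*q^3 + 19.9385*q^2 - 10.2564*q + 1.7836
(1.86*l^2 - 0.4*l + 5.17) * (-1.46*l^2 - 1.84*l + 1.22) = -2.7156*l^4 - 2.8384*l^3 - 4.543*l^2 - 10.0008*l + 6.3074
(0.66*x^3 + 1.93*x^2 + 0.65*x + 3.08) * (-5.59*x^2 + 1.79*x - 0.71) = -3.6894*x^5 - 9.6073*x^4 - 0.6474*x^3 - 17.424*x^2 + 5.0517*x - 2.1868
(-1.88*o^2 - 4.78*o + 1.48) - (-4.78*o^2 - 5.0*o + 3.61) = 2.9*o^2 + 0.22*o - 2.13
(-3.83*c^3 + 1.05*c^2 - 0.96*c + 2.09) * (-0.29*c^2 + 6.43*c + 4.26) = 1.1107*c^5 - 24.9314*c^4 - 9.2859*c^3 - 2.3059*c^2 + 9.3491*c + 8.9034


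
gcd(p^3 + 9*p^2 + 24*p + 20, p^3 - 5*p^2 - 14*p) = p + 2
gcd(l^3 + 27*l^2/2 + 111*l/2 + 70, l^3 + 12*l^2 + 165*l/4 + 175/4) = l^2 + 19*l/2 + 35/2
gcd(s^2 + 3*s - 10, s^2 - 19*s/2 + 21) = 1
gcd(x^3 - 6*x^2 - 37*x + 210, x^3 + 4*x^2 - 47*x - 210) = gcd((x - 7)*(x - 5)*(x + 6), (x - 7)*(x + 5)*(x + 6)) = x^2 - x - 42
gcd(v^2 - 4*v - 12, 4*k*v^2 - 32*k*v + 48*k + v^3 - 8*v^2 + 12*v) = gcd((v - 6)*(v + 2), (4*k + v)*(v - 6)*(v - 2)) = v - 6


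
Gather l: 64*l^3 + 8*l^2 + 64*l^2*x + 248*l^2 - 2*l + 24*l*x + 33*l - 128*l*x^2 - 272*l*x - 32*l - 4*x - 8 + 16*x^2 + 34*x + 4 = 64*l^3 + l^2*(64*x + 256) + l*(-128*x^2 - 248*x - 1) + 16*x^2 + 30*x - 4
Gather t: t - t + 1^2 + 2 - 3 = 0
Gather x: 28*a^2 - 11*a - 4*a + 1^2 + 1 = 28*a^2 - 15*a + 2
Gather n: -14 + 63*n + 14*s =63*n + 14*s - 14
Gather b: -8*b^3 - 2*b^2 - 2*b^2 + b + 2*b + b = -8*b^3 - 4*b^2 + 4*b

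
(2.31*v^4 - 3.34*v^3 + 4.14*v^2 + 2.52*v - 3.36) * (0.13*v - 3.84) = 0.3003*v^5 - 9.3046*v^4 + 13.3638*v^3 - 15.57*v^2 - 10.1136*v + 12.9024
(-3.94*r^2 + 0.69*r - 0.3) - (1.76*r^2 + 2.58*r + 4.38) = -5.7*r^2 - 1.89*r - 4.68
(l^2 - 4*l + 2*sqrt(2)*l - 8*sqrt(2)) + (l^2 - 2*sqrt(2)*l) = 2*l^2 - 4*l - 8*sqrt(2)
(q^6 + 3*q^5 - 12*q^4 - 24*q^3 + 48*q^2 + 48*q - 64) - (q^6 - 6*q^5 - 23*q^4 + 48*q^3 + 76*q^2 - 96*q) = 9*q^5 + 11*q^4 - 72*q^3 - 28*q^2 + 144*q - 64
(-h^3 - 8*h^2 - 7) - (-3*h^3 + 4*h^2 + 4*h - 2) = 2*h^3 - 12*h^2 - 4*h - 5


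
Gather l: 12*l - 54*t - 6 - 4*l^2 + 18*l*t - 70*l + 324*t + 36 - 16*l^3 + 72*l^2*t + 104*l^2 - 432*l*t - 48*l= -16*l^3 + l^2*(72*t + 100) + l*(-414*t - 106) + 270*t + 30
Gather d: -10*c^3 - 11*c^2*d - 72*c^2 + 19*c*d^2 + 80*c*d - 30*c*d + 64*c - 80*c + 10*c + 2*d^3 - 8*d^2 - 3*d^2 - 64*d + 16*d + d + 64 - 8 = -10*c^3 - 72*c^2 - 6*c + 2*d^3 + d^2*(19*c - 11) + d*(-11*c^2 + 50*c - 47) + 56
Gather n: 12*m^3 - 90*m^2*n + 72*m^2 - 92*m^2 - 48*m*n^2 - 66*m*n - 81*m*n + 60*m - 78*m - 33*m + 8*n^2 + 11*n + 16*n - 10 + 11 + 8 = 12*m^3 - 20*m^2 - 51*m + n^2*(8 - 48*m) + n*(-90*m^2 - 147*m + 27) + 9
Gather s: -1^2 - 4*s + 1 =-4*s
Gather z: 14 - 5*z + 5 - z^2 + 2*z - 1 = -z^2 - 3*z + 18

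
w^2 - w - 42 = (w - 7)*(w + 6)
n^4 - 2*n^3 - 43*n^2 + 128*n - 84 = (n - 6)*(n - 2)*(n - 1)*(n + 7)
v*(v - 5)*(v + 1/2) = v^3 - 9*v^2/2 - 5*v/2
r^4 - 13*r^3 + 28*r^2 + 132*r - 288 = (r - 8)*(r - 6)*(r - 2)*(r + 3)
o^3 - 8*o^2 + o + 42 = (o - 7)*(o - 3)*(o + 2)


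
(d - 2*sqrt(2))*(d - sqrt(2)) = d^2 - 3*sqrt(2)*d + 4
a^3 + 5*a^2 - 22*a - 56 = (a - 4)*(a + 2)*(a + 7)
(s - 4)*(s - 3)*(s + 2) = s^3 - 5*s^2 - 2*s + 24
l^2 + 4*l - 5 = (l - 1)*(l + 5)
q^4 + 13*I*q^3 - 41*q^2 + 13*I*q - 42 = (q - I)*(q + I)*(q + 6*I)*(q + 7*I)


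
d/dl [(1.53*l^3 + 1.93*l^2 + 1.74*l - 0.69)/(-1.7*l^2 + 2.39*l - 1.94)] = (-2.601*l^4 + 7.3134*l^3 - 1.3339*l^2 - 9.8344*l - 1.7265)/(2.89*l^4 - 8.126*l^3 + 12.3081*l^2 - 9.2732*l + 3.7636)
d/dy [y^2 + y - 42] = 2*y + 1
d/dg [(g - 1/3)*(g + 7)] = 2*g + 20/3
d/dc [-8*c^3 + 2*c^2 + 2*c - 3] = -24*c^2 + 4*c + 2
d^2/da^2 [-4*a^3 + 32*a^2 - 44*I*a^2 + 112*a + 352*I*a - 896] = -24*a + 64 - 88*I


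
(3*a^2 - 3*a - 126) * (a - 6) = 3*a^3 - 21*a^2 - 108*a + 756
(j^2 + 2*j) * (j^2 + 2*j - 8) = j^4 + 4*j^3 - 4*j^2 - 16*j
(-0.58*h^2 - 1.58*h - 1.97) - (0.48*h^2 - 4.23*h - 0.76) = -1.06*h^2 + 2.65*h - 1.21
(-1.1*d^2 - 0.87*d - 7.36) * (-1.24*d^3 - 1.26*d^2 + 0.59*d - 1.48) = 1.364*d^5 + 2.4648*d^4 + 9.5736*d^3 + 10.3883*d^2 - 3.0548*d + 10.8928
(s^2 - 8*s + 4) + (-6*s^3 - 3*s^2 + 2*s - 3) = -6*s^3 - 2*s^2 - 6*s + 1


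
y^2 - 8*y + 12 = (y - 6)*(y - 2)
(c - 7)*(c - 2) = c^2 - 9*c + 14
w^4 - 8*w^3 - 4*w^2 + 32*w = w*(w - 8)*(w - 2)*(w + 2)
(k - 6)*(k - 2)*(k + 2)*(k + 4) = k^4 - 2*k^3 - 28*k^2 + 8*k + 96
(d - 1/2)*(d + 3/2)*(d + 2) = d^3 + 3*d^2 + 5*d/4 - 3/2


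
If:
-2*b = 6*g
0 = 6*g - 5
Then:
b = -5/2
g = 5/6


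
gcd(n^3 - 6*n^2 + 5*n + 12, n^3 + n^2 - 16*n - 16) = n^2 - 3*n - 4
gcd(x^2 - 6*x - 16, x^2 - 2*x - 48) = x - 8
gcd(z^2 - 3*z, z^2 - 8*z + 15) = z - 3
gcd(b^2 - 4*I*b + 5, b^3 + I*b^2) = b + I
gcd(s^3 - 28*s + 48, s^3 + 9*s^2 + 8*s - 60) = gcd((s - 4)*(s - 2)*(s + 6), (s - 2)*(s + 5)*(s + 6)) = s^2 + 4*s - 12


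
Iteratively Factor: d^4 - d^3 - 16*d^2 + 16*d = (d + 4)*(d^3 - 5*d^2 + 4*d) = (d - 4)*(d + 4)*(d^2 - d) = d*(d - 4)*(d + 4)*(d - 1)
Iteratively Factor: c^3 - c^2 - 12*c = (c - 4)*(c^2 + 3*c) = c*(c - 4)*(c + 3)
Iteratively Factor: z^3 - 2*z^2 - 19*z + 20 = (z + 4)*(z^2 - 6*z + 5) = (z - 1)*(z + 4)*(z - 5)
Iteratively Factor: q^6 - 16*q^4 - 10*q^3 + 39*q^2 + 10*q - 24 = (q + 2)*(q^5 - 2*q^4 - 12*q^3 + 14*q^2 + 11*q - 12) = (q - 1)*(q + 2)*(q^4 - q^3 - 13*q^2 + q + 12) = (q - 1)*(q + 1)*(q + 2)*(q^3 - 2*q^2 - 11*q + 12) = (q - 1)^2*(q + 1)*(q + 2)*(q^2 - q - 12) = (q - 4)*(q - 1)^2*(q + 1)*(q + 2)*(q + 3)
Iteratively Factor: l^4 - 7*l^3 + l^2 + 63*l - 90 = (l - 3)*(l^3 - 4*l^2 - 11*l + 30) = (l - 3)*(l - 2)*(l^2 - 2*l - 15) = (l - 3)*(l - 2)*(l + 3)*(l - 5)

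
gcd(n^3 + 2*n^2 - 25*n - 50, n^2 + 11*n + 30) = n + 5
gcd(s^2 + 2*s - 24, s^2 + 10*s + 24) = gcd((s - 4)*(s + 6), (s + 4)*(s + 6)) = s + 6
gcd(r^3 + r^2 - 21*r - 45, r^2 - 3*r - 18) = r + 3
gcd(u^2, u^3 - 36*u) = u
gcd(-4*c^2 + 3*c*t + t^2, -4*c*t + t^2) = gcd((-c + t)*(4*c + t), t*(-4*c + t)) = 1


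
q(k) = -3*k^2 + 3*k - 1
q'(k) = 3 - 6*k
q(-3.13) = -39.78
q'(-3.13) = 21.78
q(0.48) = -0.25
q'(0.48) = 0.12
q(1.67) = -4.36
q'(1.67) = -7.02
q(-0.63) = -4.08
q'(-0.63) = 6.78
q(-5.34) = -102.57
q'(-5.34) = 35.04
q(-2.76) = -32.13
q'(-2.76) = 19.56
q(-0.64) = -4.15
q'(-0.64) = 6.84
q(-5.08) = -93.66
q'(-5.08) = 33.48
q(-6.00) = -127.00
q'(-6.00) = 39.00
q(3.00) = -19.00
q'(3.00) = -15.00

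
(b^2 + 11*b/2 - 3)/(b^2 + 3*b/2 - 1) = (b + 6)/(b + 2)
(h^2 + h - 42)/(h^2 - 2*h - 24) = (h + 7)/(h + 4)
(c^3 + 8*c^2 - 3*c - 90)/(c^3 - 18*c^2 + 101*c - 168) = (c^2 + 11*c + 30)/(c^2 - 15*c + 56)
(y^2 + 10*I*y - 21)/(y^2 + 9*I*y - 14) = (y + 3*I)/(y + 2*I)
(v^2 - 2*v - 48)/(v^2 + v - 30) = (v - 8)/(v - 5)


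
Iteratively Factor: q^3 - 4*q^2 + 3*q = (q - 3)*(q^2 - q) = (q - 3)*(q - 1)*(q)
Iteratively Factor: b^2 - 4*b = (b)*(b - 4)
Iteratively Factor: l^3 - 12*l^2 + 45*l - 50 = (l - 2)*(l^2 - 10*l + 25) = (l - 5)*(l - 2)*(l - 5)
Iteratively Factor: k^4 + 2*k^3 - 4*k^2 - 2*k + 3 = (k + 3)*(k^3 - k^2 - k + 1) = (k - 1)*(k + 3)*(k^2 - 1) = (k - 1)*(k + 1)*(k + 3)*(k - 1)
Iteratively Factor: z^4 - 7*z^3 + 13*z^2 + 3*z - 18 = (z - 2)*(z^3 - 5*z^2 + 3*z + 9) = (z - 3)*(z - 2)*(z^2 - 2*z - 3) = (z - 3)*(z - 2)*(z + 1)*(z - 3)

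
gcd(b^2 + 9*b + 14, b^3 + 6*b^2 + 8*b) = b + 2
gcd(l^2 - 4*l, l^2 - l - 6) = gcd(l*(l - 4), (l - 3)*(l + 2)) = 1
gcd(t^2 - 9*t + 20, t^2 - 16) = t - 4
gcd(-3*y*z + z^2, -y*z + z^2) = z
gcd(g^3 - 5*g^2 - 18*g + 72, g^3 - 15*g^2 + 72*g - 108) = g^2 - 9*g + 18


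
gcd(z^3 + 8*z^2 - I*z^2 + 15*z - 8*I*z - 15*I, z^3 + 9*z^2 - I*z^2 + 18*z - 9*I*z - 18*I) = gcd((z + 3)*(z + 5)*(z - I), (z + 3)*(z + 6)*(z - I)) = z^2 + z*(3 - I) - 3*I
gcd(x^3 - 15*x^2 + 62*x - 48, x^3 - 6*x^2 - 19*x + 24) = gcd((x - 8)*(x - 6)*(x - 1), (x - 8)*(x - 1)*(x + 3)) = x^2 - 9*x + 8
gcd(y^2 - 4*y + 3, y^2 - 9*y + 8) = y - 1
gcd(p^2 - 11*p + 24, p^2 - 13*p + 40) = p - 8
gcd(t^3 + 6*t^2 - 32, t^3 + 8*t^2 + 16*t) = t^2 + 8*t + 16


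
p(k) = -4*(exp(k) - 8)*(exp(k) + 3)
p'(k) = -4*(exp(k) - 8)*exp(k) - 4*(exp(k) + 3)*exp(k) = (20 - 8*exp(k))*exp(k)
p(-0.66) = 105.27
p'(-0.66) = 8.20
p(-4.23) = 96.29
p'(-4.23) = 0.29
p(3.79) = -6853.39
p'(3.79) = -14783.90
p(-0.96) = 103.07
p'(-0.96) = 6.49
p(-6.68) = 96.03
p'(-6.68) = 0.03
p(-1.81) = 99.17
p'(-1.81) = 3.06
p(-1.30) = 101.15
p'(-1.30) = 4.86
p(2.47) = -226.63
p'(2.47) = -881.71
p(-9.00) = 96.00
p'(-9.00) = 0.00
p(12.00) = -105953233327.54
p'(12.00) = -211909721942.92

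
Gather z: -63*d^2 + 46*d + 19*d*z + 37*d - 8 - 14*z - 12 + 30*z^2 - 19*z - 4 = -63*d^2 + 83*d + 30*z^2 + z*(19*d - 33) - 24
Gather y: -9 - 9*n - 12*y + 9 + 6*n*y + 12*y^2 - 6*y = -9*n + 12*y^2 + y*(6*n - 18)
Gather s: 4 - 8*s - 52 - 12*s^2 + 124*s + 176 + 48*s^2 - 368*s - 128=36*s^2 - 252*s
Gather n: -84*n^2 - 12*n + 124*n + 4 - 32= -84*n^2 + 112*n - 28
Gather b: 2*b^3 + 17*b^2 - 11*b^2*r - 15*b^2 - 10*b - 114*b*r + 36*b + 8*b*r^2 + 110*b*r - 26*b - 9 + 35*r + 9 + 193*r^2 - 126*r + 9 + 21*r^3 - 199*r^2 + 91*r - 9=2*b^3 + b^2*(2 - 11*r) + b*(8*r^2 - 4*r) + 21*r^3 - 6*r^2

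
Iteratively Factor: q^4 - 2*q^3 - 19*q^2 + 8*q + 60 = (q - 5)*(q^3 + 3*q^2 - 4*q - 12) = (q - 5)*(q + 2)*(q^2 + q - 6) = (q - 5)*(q + 2)*(q + 3)*(q - 2)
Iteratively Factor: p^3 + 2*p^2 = (p)*(p^2 + 2*p) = p^2*(p + 2)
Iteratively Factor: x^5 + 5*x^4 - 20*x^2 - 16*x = (x + 2)*(x^4 + 3*x^3 - 6*x^2 - 8*x) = (x - 2)*(x + 2)*(x^3 + 5*x^2 + 4*x) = (x - 2)*(x + 2)*(x + 4)*(x^2 + x) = x*(x - 2)*(x + 2)*(x + 4)*(x + 1)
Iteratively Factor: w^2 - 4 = (w - 2)*(w + 2)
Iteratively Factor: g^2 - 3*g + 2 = (g - 2)*(g - 1)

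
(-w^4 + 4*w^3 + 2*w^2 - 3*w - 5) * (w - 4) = -w^5 + 8*w^4 - 14*w^3 - 11*w^2 + 7*w + 20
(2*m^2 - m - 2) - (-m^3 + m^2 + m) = m^3 + m^2 - 2*m - 2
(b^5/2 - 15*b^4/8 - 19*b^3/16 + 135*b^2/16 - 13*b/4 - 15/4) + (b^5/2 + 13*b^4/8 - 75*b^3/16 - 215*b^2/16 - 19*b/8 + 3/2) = b^5 - b^4/4 - 47*b^3/8 - 5*b^2 - 45*b/8 - 9/4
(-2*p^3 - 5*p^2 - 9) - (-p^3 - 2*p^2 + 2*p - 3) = -p^3 - 3*p^2 - 2*p - 6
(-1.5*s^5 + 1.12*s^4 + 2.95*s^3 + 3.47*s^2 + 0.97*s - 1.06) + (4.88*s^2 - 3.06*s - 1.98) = -1.5*s^5 + 1.12*s^4 + 2.95*s^3 + 8.35*s^2 - 2.09*s - 3.04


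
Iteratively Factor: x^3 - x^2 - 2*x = (x + 1)*(x^2 - 2*x) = (x - 2)*(x + 1)*(x)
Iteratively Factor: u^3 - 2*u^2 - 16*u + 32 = (u + 4)*(u^2 - 6*u + 8) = (u - 2)*(u + 4)*(u - 4)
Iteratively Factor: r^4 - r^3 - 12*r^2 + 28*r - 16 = (r - 1)*(r^3 - 12*r + 16) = (r - 2)*(r - 1)*(r^2 + 2*r - 8) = (r - 2)*(r - 1)*(r + 4)*(r - 2)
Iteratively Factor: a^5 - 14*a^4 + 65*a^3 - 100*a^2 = (a - 4)*(a^4 - 10*a^3 + 25*a^2) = a*(a - 4)*(a^3 - 10*a^2 + 25*a) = a^2*(a - 4)*(a^2 - 10*a + 25) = a^2*(a - 5)*(a - 4)*(a - 5)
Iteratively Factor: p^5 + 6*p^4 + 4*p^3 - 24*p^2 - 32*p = (p + 4)*(p^4 + 2*p^3 - 4*p^2 - 8*p) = (p - 2)*(p + 4)*(p^3 + 4*p^2 + 4*p) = (p - 2)*(p + 2)*(p + 4)*(p^2 + 2*p) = (p - 2)*(p + 2)^2*(p + 4)*(p)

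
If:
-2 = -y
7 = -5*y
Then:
No Solution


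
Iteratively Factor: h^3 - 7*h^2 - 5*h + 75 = (h + 3)*(h^2 - 10*h + 25) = (h - 5)*(h + 3)*(h - 5)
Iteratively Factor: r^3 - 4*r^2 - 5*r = (r + 1)*(r^2 - 5*r) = r*(r + 1)*(r - 5)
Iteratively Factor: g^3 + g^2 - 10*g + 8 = (g - 1)*(g^2 + 2*g - 8) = (g - 2)*(g - 1)*(g + 4)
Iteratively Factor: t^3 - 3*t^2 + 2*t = (t - 2)*(t^2 - t) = (t - 2)*(t - 1)*(t)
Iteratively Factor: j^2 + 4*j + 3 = (j + 1)*(j + 3)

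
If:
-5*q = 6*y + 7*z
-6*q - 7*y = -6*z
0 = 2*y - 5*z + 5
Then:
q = 425/149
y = -360/149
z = 5/149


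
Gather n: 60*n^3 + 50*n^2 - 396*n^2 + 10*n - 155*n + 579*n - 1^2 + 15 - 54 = 60*n^3 - 346*n^2 + 434*n - 40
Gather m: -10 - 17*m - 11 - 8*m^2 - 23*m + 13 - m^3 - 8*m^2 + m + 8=-m^3 - 16*m^2 - 39*m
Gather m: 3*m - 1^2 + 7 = 3*m + 6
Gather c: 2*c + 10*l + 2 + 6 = 2*c + 10*l + 8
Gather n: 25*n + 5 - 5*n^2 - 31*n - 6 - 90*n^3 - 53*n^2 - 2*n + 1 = -90*n^3 - 58*n^2 - 8*n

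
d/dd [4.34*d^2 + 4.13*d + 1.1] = 8.68*d + 4.13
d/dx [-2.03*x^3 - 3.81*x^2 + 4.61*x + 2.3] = -6.09*x^2 - 7.62*x + 4.61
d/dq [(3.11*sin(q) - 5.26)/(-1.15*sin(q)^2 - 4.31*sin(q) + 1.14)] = (3.5765*sin(q)^2 - 12.098*sin(q) - 19.1252)*cos(q)/(1.3225*sin(q)^4 + 9.913*sin(q)^3 + 15.9541*sin(q)^2 - 9.8268*sin(q) + 1.2996)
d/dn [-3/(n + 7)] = 3/(n + 7)^2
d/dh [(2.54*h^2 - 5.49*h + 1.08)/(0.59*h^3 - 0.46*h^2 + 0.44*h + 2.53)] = (-1.4986*h^4 + 6.4782*h^3 - 3.3194*h^2 + 13.846*h - 14.3649)/(0.3481*h^6 - 0.5428*h^5 + 0.7308*h^4 + 2.5806*h^3 - 2.134*h^2 + 2.2264*h + 6.4009)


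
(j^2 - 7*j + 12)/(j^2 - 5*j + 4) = (j - 3)/(j - 1)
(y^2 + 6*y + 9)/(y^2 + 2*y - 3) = (y + 3)/(y - 1)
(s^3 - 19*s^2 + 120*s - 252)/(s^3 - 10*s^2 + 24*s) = (s^2 - 13*s + 42)/(s*(s - 4))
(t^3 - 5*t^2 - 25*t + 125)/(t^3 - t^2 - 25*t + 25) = (t - 5)/(t - 1)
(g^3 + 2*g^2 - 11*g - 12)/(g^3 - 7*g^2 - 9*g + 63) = (g^2 + 5*g + 4)/(g^2 - 4*g - 21)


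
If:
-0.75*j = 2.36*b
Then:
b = -0.317796610169492*j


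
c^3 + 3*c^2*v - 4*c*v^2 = c*(c - v)*(c + 4*v)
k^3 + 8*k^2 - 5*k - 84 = (k - 3)*(k + 4)*(k + 7)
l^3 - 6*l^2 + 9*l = l*(l - 3)^2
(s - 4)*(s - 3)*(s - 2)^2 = s^4 - 11*s^3 + 44*s^2 - 76*s + 48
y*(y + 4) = y^2 + 4*y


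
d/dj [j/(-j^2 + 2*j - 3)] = (j^2 - 3)/(j^4 - 4*j^3 + 10*j^2 - 12*j + 9)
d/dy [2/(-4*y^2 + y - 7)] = 2*(8*y - 1)/(4*y^2 - y + 7)^2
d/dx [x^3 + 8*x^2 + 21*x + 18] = 3*x^2 + 16*x + 21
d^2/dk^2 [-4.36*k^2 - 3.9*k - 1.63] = -8.72000000000000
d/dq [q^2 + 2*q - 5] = 2*q + 2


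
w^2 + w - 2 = (w - 1)*(w + 2)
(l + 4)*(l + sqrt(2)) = l^2 + sqrt(2)*l + 4*l + 4*sqrt(2)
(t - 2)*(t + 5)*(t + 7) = t^3 + 10*t^2 + 11*t - 70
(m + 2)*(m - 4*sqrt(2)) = m^2 - 4*sqrt(2)*m + 2*m - 8*sqrt(2)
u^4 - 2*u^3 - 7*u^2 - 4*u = u*(u - 4)*(u + 1)^2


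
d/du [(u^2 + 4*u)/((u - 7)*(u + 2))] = (-9*u^2 - 28*u - 56)/(u^4 - 10*u^3 - 3*u^2 + 140*u + 196)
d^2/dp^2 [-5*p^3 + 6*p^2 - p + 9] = 12 - 30*p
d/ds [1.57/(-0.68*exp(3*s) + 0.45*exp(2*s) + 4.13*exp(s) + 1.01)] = (3.2028*exp(2*s) - 1.413*exp(s) - 6.4841)*exp(s)/(-0.68*exp(3*s) + 0.45*exp(2*s) + 4.13*exp(s) + 1.01)^2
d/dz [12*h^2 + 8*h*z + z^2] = 8*h + 2*z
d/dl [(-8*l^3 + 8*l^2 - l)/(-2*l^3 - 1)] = (16*l^4 - 4*l^3 + 24*l^2 - 16*l + 1)/(4*l^6 + 4*l^3 + 1)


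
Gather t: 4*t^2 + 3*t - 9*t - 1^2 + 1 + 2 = 4*t^2 - 6*t + 2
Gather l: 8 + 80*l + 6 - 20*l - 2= 60*l + 12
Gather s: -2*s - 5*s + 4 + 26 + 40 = 70 - 7*s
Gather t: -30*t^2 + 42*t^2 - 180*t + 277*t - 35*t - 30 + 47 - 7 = 12*t^2 + 62*t + 10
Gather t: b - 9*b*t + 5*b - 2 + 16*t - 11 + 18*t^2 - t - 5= 6*b + 18*t^2 + t*(15 - 9*b) - 18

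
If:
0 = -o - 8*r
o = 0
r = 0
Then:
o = 0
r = 0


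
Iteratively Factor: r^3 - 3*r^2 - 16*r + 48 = (r - 3)*(r^2 - 16) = (r - 4)*(r - 3)*(r + 4)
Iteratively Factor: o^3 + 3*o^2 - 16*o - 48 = (o + 4)*(o^2 - o - 12) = (o - 4)*(o + 4)*(o + 3)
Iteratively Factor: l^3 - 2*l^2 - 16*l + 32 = (l - 2)*(l^2 - 16) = (l - 4)*(l - 2)*(l + 4)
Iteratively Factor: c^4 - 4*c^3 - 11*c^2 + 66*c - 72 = (c + 4)*(c^3 - 8*c^2 + 21*c - 18) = (c - 3)*(c + 4)*(c^2 - 5*c + 6) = (c - 3)^2*(c + 4)*(c - 2)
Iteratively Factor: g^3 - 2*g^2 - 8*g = (g - 4)*(g^2 + 2*g) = g*(g - 4)*(g + 2)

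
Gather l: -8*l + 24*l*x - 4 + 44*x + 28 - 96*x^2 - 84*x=l*(24*x - 8) - 96*x^2 - 40*x + 24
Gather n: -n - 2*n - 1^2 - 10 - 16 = -3*n - 27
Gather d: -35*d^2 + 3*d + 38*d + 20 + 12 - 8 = -35*d^2 + 41*d + 24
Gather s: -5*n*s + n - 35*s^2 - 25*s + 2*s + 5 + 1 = n - 35*s^2 + s*(-5*n - 23) + 6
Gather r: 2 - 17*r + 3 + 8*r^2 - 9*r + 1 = 8*r^2 - 26*r + 6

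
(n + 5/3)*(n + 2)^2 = n^3 + 17*n^2/3 + 32*n/3 + 20/3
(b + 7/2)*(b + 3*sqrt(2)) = b^2 + 7*b/2 + 3*sqrt(2)*b + 21*sqrt(2)/2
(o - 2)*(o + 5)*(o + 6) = o^3 + 9*o^2 + 8*o - 60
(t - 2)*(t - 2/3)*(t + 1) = t^3 - 5*t^2/3 - 4*t/3 + 4/3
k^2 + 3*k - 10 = (k - 2)*(k + 5)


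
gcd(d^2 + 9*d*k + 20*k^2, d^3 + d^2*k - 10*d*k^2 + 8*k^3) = d + 4*k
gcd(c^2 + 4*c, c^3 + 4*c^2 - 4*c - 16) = c + 4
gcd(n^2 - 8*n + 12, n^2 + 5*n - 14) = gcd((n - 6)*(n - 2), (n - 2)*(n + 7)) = n - 2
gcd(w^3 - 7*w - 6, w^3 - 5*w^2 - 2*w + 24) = w^2 - w - 6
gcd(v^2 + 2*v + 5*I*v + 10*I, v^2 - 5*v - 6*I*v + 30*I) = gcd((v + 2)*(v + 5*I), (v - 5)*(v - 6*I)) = 1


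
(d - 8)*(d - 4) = d^2 - 12*d + 32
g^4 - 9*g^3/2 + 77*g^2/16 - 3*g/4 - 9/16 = (g - 3)*(g - 1)*(g - 3/4)*(g + 1/4)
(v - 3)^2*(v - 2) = v^3 - 8*v^2 + 21*v - 18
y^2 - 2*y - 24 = (y - 6)*(y + 4)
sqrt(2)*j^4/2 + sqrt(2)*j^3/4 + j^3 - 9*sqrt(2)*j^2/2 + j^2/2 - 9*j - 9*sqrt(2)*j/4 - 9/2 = (j - 3)*(j + 1/2)*(j + 3)*(sqrt(2)*j/2 + 1)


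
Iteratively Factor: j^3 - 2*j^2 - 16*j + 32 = (j - 4)*(j^2 + 2*j - 8) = (j - 4)*(j + 4)*(j - 2)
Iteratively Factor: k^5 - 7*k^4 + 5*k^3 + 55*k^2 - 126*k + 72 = (k + 3)*(k^4 - 10*k^3 + 35*k^2 - 50*k + 24) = (k - 3)*(k + 3)*(k^3 - 7*k^2 + 14*k - 8) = (k - 4)*(k - 3)*(k + 3)*(k^2 - 3*k + 2) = (k - 4)*(k - 3)*(k - 1)*(k + 3)*(k - 2)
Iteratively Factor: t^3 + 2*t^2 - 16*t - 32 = (t + 2)*(t^2 - 16) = (t + 2)*(t + 4)*(t - 4)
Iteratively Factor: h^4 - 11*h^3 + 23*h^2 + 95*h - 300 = (h - 5)*(h^3 - 6*h^2 - 7*h + 60) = (h - 5)^2*(h^2 - h - 12) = (h - 5)^2*(h + 3)*(h - 4)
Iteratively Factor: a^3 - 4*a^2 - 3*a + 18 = (a + 2)*(a^2 - 6*a + 9) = (a - 3)*(a + 2)*(a - 3)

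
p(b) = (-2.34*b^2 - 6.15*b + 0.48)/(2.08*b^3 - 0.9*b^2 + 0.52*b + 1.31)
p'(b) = (-4.68*b - 6.15)/(2.08*b^3 - 0.9*b^2 + 0.52*b + 1.31) + (-6.24*b^2 + 1.8*b - 0.52)*(-2.34*b^2 - 6.15*b + 0.48)/(2.08*b^3 - 0.9*b^2 + 0.52*b + 1.31)^2 = (4.8672*b^4 + 25.584*b^3 - 9.747*b^2 - 5.2668*b - 8.3061)/(4.3264*b^6 - 3.744*b^5 + 2.9732*b^4 + 4.5136*b^3 - 2.0876*b^2 + 1.3624*b + 1.7161)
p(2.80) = -0.85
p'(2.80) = 0.44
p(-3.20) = 0.05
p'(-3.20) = -0.07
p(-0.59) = 12.54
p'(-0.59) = -192.06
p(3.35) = -0.65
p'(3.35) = 0.28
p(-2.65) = -0.01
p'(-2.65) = -0.15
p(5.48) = -0.32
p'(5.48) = 0.08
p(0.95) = -2.69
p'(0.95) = 0.49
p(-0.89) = -3.08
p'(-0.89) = -14.83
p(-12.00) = 0.07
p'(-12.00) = 0.00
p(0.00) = 0.37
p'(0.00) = -4.84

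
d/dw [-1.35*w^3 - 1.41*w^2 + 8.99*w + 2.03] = -4.05*w^2 - 2.82*w + 8.99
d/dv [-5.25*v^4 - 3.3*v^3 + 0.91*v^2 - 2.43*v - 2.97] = -21.0*v^3 - 9.9*v^2 + 1.82*v - 2.43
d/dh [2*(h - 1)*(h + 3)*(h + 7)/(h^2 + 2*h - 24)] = 2*(h^4 + 4*h^3 - 65*h^2 - 390*h - 222)/(h^4 + 4*h^3 - 44*h^2 - 96*h + 576)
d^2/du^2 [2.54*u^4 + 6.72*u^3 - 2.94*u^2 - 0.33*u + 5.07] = 30.48*u^2 + 40.32*u - 5.88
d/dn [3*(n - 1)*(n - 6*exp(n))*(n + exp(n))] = 3*(n - 1)*(n - 6*exp(n))*(exp(n) + 1) - 3*(n - 1)*(n + exp(n))*(6*exp(n) - 1) + 3*(n - 6*exp(n))*(n + exp(n))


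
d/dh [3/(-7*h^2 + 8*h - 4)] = 6*(7*h - 4)/(7*h^2 - 8*h + 4)^2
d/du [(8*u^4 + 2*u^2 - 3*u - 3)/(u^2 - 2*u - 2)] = u*(16*u^4 - 48*u^3 - 64*u^2 - u - 2)/(u^4 - 4*u^3 + 8*u + 4)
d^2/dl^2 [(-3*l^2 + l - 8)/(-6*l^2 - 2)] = 3*(-3*l^3 + 63*l^2 + 3*l - 7)/(27*l^6 + 27*l^4 + 9*l^2 + 1)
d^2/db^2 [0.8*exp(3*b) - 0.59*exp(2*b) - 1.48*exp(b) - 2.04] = (7.2*exp(2*b) - 2.36*exp(b) - 1.48)*exp(b)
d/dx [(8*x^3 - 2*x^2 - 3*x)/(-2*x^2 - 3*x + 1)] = (-16*x^4 - 48*x^3 + 24*x^2 - 4*x - 3)/(4*x^4 + 12*x^3 + 5*x^2 - 6*x + 1)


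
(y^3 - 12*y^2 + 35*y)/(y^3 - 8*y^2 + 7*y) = (y - 5)/(y - 1)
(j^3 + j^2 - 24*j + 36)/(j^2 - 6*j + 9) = (j^2 + 4*j - 12)/(j - 3)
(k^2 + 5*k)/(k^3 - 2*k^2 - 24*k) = (k + 5)/(k^2 - 2*k - 24)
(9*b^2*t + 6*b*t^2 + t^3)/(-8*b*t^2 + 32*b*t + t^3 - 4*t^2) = (9*b^2 + 6*b*t + t^2)/(-8*b*t + 32*b + t^2 - 4*t)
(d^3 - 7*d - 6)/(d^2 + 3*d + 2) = d - 3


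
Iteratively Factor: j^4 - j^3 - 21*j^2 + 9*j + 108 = (j - 4)*(j^3 + 3*j^2 - 9*j - 27) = (j - 4)*(j - 3)*(j^2 + 6*j + 9) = (j - 4)*(j - 3)*(j + 3)*(j + 3)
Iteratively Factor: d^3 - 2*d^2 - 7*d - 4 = (d + 1)*(d^2 - 3*d - 4) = (d + 1)^2*(d - 4)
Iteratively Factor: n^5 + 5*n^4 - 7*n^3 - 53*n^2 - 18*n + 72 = (n - 1)*(n^4 + 6*n^3 - n^2 - 54*n - 72) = (n - 1)*(n + 2)*(n^3 + 4*n^2 - 9*n - 36) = (n - 1)*(n + 2)*(n + 4)*(n^2 - 9) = (n - 1)*(n + 2)*(n + 3)*(n + 4)*(n - 3)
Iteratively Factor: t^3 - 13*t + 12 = (t - 3)*(t^2 + 3*t - 4) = (t - 3)*(t + 4)*(t - 1)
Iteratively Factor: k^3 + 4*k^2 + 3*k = (k)*(k^2 + 4*k + 3) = k*(k + 1)*(k + 3)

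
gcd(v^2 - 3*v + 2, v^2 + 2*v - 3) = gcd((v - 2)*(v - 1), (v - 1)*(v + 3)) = v - 1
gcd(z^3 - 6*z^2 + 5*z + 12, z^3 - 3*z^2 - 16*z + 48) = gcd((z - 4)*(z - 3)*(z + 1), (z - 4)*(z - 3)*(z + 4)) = z^2 - 7*z + 12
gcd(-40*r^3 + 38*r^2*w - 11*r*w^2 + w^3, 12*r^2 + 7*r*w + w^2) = 1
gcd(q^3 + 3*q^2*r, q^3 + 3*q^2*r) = q^3 + 3*q^2*r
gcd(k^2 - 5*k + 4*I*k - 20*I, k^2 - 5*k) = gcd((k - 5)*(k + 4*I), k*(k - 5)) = k - 5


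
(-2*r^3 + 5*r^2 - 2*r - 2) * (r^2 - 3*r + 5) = -2*r^5 + 11*r^4 - 27*r^3 + 29*r^2 - 4*r - 10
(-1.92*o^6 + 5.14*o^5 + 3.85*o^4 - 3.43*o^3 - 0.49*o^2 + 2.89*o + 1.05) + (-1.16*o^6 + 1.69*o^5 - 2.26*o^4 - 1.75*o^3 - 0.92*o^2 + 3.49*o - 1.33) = -3.08*o^6 + 6.83*o^5 + 1.59*o^4 - 5.18*o^3 - 1.41*o^2 + 6.38*o - 0.28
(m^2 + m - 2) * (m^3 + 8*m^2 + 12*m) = m^5 + 9*m^4 + 18*m^3 - 4*m^2 - 24*m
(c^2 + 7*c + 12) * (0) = 0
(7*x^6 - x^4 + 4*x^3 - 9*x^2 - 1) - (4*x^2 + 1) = 7*x^6 - x^4 + 4*x^3 - 13*x^2 - 2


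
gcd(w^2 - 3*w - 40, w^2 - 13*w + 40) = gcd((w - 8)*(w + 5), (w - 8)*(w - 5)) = w - 8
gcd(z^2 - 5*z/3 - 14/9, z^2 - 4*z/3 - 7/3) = z - 7/3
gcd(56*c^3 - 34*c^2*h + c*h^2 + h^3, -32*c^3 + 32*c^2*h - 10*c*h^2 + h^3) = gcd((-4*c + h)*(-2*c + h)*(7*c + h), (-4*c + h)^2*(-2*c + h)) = 8*c^2 - 6*c*h + h^2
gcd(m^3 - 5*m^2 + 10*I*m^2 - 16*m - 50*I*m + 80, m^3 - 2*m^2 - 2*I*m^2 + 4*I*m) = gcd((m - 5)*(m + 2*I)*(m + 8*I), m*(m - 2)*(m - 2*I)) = 1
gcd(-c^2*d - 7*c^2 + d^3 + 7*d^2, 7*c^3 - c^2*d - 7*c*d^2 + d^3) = c^2 - d^2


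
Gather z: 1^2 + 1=2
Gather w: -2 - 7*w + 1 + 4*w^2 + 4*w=4*w^2 - 3*w - 1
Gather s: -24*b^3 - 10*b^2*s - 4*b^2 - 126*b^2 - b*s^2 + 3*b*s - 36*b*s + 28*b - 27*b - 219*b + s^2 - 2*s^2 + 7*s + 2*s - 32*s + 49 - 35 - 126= -24*b^3 - 130*b^2 - 218*b + s^2*(-b - 1) + s*(-10*b^2 - 33*b - 23) - 112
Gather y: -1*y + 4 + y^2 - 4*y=y^2 - 5*y + 4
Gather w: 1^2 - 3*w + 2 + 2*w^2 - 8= 2*w^2 - 3*w - 5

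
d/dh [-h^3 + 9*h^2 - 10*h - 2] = -3*h^2 + 18*h - 10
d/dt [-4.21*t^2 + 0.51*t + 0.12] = 0.51 - 8.42*t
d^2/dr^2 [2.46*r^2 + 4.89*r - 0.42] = 4.92000000000000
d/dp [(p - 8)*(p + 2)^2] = (p + 2)*(3*p - 14)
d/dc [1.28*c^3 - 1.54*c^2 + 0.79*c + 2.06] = 3.84*c^2 - 3.08*c + 0.79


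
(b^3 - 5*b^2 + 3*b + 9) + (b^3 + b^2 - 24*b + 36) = 2*b^3 - 4*b^2 - 21*b + 45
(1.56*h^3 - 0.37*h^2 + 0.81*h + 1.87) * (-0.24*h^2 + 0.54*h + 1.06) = -0.3744*h^5 + 0.9312*h^4 + 1.2594*h^3 - 0.4036*h^2 + 1.8684*h + 1.9822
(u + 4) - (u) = 4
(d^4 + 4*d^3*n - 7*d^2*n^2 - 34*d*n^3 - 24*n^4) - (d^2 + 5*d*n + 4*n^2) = d^4 + 4*d^3*n - 7*d^2*n^2 - d^2 - 34*d*n^3 - 5*d*n - 24*n^4 - 4*n^2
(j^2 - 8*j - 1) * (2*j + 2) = 2*j^3 - 14*j^2 - 18*j - 2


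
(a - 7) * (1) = a - 7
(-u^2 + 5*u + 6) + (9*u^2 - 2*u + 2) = 8*u^2 + 3*u + 8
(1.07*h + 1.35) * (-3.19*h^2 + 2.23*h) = -3.4133*h^3 - 1.9204*h^2 + 3.0105*h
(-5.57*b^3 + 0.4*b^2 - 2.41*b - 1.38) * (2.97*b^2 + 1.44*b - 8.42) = -16.5429*b^5 - 6.8328*b^4 + 40.3177*b^3 - 10.937*b^2 + 18.305*b + 11.6196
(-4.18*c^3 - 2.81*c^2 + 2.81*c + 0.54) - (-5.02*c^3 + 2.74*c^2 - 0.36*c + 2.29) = 0.84*c^3 - 5.55*c^2 + 3.17*c - 1.75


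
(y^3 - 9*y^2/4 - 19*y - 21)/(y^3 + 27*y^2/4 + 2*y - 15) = (4*y^2 - 17*y - 42)/(4*y^2 + 19*y - 30)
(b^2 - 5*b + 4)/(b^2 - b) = (b - 4)/b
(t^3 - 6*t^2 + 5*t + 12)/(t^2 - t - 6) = (t^2 - 3*t - 4)/(t + 2)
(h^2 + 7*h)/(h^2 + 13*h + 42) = h/(h + 6)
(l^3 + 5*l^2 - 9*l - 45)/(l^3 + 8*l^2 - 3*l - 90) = (l + 3)/(l + 6)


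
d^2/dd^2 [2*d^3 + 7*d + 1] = 12*d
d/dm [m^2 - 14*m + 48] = 2*m - 14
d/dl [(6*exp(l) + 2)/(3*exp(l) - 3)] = -2/(3*sinh(l/2)^2)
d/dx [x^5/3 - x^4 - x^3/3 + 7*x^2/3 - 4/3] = x*(5*x^3 - 12*x^2 - 3*x + 14)/3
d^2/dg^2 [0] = 0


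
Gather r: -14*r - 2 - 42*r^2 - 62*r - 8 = -42*r^2 - 76*r - 10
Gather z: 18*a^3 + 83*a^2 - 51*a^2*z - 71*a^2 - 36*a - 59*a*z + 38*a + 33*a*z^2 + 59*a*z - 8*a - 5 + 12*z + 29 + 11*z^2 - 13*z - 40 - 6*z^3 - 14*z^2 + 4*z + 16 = 18*a^3 + 12*a^2 - 6*a - 6*z^3 + z^2*(33*a - 3) + z*(3 - 51*a^2)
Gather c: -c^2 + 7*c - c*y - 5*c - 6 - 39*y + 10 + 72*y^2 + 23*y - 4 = -c^2 + c*(2 - y) + 72*y^2 - 16*y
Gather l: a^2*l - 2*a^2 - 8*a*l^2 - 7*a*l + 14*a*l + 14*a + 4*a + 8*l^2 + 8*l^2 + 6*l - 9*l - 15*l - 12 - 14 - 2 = -2*a^2 + 18*a + l^2*(16 - 8*a) + l*(a^2 + 7*a - 18) - 28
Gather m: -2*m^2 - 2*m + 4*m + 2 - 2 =-2*m^2 + 2*m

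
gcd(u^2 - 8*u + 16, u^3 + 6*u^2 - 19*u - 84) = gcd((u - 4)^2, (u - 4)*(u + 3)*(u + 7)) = u - 4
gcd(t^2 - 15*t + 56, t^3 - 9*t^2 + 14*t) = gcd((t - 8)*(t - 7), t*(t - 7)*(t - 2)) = t - 7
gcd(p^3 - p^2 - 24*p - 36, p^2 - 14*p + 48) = p - 6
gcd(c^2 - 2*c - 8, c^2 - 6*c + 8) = c - 4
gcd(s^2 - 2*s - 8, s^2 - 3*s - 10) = s + 2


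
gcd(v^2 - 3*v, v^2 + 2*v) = v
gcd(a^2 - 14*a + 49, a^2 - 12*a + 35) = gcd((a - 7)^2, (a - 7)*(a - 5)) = a - 7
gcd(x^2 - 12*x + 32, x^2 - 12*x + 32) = x^2 - 12*x + 32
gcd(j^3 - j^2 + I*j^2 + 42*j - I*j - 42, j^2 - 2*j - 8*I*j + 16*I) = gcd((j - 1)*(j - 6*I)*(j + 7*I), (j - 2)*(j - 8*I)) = 1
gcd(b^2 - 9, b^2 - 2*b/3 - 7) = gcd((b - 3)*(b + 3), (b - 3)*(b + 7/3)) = b - 3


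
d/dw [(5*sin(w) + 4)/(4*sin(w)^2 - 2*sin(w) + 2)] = (-10*sin(w)^2 - 16*sin(w) + 9)*cos(w)/(2*(-sin(w) - cos(2*w) + 2)^2)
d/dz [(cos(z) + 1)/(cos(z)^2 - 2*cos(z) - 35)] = (cos(z)^2 + 2*cos(z) + 33)*sin(z)/(sin(z)^2 + 2*cos(z) + 34)^2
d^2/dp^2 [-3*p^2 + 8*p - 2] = -6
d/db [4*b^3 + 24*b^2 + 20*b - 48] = 12*b^2 + 48*b + 20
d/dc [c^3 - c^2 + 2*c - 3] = 3*c^2 - 2*c + 2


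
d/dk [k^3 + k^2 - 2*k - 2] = 3*k^2 + 2*k - 2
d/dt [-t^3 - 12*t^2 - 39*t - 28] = -3*t^2 - 24*t - 39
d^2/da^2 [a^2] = 2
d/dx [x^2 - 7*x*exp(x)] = -7*x*exp(x) + 2*x - 7*exp(x)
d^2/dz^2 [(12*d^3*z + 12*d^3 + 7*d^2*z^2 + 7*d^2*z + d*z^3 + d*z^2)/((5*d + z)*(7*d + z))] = d^2*(7070*d^4 + 4830*d^3*z - 814*d^3 + 1050*d^2*z^2 - 606*d^2*z + 74*d*z^3 - 138*d*z^2 - 10*z^3)/(42875*d^6 + 44100*d^5*z + 18795*d^4*z^2 + 4248*d^3*z^3 + 537*d^2*z^4 + 36*d*z^5 + z^6)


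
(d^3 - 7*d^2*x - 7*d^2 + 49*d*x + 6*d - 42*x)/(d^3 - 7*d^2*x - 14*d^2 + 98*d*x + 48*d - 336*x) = (d - 1)/(d - 8)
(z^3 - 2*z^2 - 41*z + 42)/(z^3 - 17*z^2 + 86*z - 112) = (z^2 + 5*z - 6)/(z^2 - 10*z + 16)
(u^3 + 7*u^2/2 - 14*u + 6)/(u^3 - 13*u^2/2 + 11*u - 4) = (u + 6)/(u - 4)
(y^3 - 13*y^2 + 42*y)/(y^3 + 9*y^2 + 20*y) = (y^2 - 13*y + 42)/(y^2 + 9*y + 20)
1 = 1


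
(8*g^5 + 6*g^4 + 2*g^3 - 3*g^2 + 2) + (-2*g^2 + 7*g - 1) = 8*g^5 + 6*g^4 + 2*g^3 - 5*g^2 + 7*g + 1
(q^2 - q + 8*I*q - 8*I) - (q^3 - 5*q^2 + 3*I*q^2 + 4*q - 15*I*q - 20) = -q^3 + 6*q^2 - 3*I*q^2 - 5*q + 23*I*q + 20 - 8*I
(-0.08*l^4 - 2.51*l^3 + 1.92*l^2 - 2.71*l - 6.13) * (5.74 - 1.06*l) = 0.0848*l^5 + 2.2014*l^4 - 16.4426*l^3 + 13.8934*l^2 - 9.0576*l - 35.1862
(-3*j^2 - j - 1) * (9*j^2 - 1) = -27*j^4 - 9*j^3 - 6*j^2 + j + 1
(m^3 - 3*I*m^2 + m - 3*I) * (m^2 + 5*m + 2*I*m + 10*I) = m^5 + 5*m^4 - I*m^4 + 7*m^3 - 5*I*m^3 + 35*m^2 - I*m^2 + 6*m - 5*I*m + 30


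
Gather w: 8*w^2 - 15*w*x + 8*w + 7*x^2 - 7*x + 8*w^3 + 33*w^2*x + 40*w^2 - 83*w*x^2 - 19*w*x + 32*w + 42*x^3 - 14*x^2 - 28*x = 8*w^3 + w^2*(33*x + 48) + w*(-83*x^2 - 34*x + 40) + 42*x^3 - 7*x^2 - 35*x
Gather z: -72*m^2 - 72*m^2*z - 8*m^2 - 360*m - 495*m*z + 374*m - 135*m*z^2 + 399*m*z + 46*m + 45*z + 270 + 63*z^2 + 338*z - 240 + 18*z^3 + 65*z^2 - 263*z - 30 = -80*m^2 + 60*m + 18*z^3 + z^2*(128 - 135*m) + z*(-72*m^2 - 96*m + 120)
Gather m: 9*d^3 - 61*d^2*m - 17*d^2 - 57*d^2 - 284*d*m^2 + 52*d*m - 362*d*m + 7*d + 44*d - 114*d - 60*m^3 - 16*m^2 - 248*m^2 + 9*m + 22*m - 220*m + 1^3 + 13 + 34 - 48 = 9*d^3 - 74*d^2 - 63*d - 60*m^3 + m^2*(-284*d - 264) + m*(-61*d^2 - 310*d - 189)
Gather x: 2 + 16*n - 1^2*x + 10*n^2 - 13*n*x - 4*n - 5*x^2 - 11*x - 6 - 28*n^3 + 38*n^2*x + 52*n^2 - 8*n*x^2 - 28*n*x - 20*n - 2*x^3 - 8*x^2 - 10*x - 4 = -28*n^3 + 62*n^2 - 8*n - 2*x^3 + x^2*(-8*n - 13) + x*(38*n^2 - 41*n - 22) - 8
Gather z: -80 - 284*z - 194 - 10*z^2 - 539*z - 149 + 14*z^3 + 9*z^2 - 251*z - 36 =14*z^3 - z^2 - 1074*z - 459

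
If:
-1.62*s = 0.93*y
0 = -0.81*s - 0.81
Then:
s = -1.00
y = 1.74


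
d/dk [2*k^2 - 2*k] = 4*k - 2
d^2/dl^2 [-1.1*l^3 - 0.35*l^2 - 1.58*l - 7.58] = -6.6*l - 0.7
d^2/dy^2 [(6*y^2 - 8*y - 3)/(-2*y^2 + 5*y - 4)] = 2*(-28*y^3 + 180*y^2 - 282*y + 115)/(8*y^6 - 60*y^5 + 198*y^4 - 365*y^3 + 396*y^2 - 240*y + 64)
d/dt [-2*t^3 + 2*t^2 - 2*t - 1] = -6*t^2 + 4*t - 2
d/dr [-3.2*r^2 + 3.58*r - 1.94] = 3.58 - 6.4*r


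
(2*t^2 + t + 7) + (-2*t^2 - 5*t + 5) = 12 - 4*t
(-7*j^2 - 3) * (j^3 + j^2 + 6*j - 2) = -7*j^5 - 7*j^4 - 45*j^3 + 11*j^2 - 18*j + 6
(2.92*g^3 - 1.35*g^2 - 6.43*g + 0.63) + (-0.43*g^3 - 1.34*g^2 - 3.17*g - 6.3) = 2.49*g^3 - 2.69*g^2 - 9.6*g - 5.67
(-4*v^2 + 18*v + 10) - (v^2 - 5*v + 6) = -5*v^2 + 23*v + 4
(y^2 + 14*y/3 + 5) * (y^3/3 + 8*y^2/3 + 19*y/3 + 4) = y^5/3 + 38*y^4/9 + 184*y^3/9 + 422*y^2/9 + 151*y/3 + 20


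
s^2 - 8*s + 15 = (s - 5)*(s - 3)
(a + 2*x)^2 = a^2 + 4*a*x + 4*x^2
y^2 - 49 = (y - 7)*(y + 7)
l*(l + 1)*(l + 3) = l^3 + 4*l^2 + 3*l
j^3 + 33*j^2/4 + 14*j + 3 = (j + 1/4)*(j + 2)*(j + 6)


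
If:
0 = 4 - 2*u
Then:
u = 2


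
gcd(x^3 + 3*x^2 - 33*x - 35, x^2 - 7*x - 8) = x + 1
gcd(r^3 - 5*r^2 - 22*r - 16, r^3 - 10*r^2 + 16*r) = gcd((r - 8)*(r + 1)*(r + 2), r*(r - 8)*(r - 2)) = r - 8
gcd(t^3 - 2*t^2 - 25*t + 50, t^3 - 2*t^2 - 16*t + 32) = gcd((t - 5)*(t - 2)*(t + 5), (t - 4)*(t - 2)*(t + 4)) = t - 2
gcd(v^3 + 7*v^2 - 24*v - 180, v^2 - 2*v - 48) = v + 6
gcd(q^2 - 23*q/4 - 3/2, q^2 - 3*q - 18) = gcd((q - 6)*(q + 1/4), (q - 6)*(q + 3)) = q - 6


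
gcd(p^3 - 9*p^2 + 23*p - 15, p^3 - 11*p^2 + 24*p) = p - 3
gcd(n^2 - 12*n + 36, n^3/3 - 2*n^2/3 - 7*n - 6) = n - 6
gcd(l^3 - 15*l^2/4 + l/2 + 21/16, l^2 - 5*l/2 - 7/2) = l - 7/2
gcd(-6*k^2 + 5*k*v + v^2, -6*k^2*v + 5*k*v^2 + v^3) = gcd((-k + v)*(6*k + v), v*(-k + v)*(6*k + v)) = -6*k^2 + 5*k*v + v^2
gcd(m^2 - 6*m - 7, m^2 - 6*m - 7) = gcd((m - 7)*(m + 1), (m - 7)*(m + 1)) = m^2 - 6*m - 7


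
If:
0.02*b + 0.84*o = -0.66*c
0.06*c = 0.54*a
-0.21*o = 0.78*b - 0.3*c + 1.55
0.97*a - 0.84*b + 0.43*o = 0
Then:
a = 0.26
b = -0.62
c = 2.30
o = -1.79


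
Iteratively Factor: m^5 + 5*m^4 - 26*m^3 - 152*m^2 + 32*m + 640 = (m + 4)*(m^4 + m^3 - 30*m^2 - 32*m + 160) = (m - 2)*(m + 4)*(m^3 + 3*m^2 - 24*m - 80) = (m - 5)*(m - 2)*(m + 4)*(m^2 + 8*m + 16) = (m - 5)*(m - 2)*(m + 4)^2*(m + 4)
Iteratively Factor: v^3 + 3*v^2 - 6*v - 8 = (v + 4)*(v^2 - v - 2) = (v + 1)*(v + 4)*(v - 2)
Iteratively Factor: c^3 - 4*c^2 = (c - 4)*(c^2) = c*(c - 4)*(c)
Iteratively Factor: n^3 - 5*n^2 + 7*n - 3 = (n - 1)*(n^2 - 4*n + 3) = (n - 3)*(n - 1)*(n - 1)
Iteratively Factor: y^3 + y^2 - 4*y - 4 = (y + 1)*(y^2 - 4) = (y - 2)*(y + 1)*(y + 2)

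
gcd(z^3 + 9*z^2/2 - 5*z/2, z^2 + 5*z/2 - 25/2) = z + 5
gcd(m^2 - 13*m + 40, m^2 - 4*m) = 1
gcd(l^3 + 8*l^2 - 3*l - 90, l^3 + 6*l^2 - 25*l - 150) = l^2 + 11*l + 30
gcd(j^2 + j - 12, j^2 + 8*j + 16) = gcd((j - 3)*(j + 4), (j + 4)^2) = j + 4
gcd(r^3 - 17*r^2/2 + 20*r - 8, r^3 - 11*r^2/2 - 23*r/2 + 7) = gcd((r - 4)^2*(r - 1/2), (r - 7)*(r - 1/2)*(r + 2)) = r - 1/2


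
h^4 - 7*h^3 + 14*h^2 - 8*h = h*(h - 4)*(h - 2)*(h - 1)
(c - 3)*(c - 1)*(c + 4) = c^3 - 13*c + 12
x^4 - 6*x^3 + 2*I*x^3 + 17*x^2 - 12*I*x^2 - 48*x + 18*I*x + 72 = (x - 3)^2*(x - 2*I)*(x + 4*I)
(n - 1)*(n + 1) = n^2 - 1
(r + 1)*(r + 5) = r^2 + 6*r + 5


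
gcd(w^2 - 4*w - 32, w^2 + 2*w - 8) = w + 4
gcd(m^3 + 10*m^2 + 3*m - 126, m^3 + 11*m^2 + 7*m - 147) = m^2 + 4*m - 21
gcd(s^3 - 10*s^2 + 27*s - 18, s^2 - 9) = s - 3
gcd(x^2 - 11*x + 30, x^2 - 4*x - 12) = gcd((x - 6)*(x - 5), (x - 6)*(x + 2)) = x - 6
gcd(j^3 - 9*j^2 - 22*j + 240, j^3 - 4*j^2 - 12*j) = j - 6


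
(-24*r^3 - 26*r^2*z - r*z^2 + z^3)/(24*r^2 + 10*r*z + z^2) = (-6*r^2 - 5*r*z + z^2)/(6*r + z)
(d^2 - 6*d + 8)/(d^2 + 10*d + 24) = (d^2 - 6*d + 8)/(d^2 + 10*d + 24)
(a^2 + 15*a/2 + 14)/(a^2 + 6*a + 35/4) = 2*(a + 4)/(2*a + 5)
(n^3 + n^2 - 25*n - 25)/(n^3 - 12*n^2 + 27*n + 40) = (n + 5)/(n - 8)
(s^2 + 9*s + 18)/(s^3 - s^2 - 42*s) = (s + 3)/(s*(s - 7))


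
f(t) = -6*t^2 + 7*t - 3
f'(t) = 7 - 12*t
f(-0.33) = -5.96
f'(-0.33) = 10.96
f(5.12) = -124.45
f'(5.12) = -54.44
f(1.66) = -7.91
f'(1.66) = -12.92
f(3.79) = -62.65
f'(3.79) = -38.48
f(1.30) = -4.04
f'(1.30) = -8.60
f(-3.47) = -99.54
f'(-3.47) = 48.64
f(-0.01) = -3.07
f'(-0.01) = 7.12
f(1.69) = -8.31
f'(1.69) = -13.28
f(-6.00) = -261.00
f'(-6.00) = 79.00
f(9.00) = -426.00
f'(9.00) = -101.00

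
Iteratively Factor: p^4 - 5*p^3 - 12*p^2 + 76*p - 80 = (p + 4)*(p^3 - 9*p^2 + 24*p - 20) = (p - 2)*(p + 4)*(p^2 - 7*p + 10) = (p - 2)^2*(p + 4)*(p - 5)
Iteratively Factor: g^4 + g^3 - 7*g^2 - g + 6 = (g - 1)*(g^3 + 2*g^2 - 5*g - 6) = (g - 2)*(g - 1)*(g^2 + 4*g + 3) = (g - 2)*(g - 1)*(g + 3)*(g + 1)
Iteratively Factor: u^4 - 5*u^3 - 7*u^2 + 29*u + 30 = (u - 3)*(u^3 - 2*u^2 - 13*u - 10) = (u - 5)*(u - 3)*(u^2 + 3*u + 2) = (u - 5)*(u - 3)*(u + 1)*(u + 2)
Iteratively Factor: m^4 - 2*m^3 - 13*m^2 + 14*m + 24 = (m + 1)*(m^3 - 3*m^2 - 10*m + 24) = (m + 1)*(m + 3)*(m^2 - 6*m + 8) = (m - 2)*(m + 1)*(m + 3)*(m - 4)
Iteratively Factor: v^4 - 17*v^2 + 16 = (v + 4)*(v^3 - 4*v^2 - v + 4) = (v - 1)*(v + 4)*(v^2 - 3*v - 4) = (v - 1)*(v + 1)*(v + 4)*(v - 4)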